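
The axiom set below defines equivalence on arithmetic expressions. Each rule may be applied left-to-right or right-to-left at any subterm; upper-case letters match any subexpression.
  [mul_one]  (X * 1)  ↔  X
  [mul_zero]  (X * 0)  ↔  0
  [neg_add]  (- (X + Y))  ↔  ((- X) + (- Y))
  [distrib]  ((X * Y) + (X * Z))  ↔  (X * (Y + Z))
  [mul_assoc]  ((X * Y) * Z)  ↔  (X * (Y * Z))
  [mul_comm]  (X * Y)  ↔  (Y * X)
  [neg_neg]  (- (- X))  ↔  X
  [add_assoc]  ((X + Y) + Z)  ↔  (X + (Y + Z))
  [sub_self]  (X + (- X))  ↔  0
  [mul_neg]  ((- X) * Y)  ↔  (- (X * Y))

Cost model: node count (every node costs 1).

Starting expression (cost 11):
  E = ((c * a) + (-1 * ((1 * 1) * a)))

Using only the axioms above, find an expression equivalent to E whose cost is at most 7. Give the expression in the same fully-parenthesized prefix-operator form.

((c * a) + (-1 * a))   [cost 7]

step 1: mul_comm (→) rewrites ((1 * 1) * a) into (a * (1 * 1)), now ((c * a) + (-1 * (a * (1 * 1))))
step 2: mul_one (→) rewrites (1 * 1) into 1, now ((c * a) + (-1 * (a * 1)))
step 3: mul_one (→) rewrites (a * 1) into a, reaching cost 7 (bound 7)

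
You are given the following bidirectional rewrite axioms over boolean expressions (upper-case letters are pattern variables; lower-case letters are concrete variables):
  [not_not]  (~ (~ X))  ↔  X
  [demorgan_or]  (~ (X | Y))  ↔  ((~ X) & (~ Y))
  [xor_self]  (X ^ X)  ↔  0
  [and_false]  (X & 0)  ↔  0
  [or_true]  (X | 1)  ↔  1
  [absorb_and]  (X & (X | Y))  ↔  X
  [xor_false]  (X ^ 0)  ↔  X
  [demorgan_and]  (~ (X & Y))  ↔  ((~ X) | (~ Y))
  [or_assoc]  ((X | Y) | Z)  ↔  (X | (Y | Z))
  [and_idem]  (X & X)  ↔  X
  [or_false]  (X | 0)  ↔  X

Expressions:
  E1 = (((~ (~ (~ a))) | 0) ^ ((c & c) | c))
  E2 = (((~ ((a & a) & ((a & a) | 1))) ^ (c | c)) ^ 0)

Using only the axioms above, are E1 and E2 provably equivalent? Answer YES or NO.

YES

(1) (~ (~ a))  =[not_not →]=  a    ⊢ (((~ a) | 0) ^ ((c & c) | c))
(2) (c & c)  =[and_idem →]=  c    ⊢ (((~ a) | 0) ^ (c | c))
(3) ((~ a) | 0)  =[or_false →]=  (~ a)    ⊢ ((~ a) ^ (c | c))
(4) a  =[and_idem ←]=  (a & a)    ⊢ ((~ (a & a)) ^ (c | c))
(5) ((~ (a & a)) ^ (c | c))  =[xor_false ←]=  (((~ (a & a)) ^ (c | c)) ^ 0)
(6) (a & a)  =[absorb_and ←]=  ((a & a) & ((a & a) | 1))    ⊢ E2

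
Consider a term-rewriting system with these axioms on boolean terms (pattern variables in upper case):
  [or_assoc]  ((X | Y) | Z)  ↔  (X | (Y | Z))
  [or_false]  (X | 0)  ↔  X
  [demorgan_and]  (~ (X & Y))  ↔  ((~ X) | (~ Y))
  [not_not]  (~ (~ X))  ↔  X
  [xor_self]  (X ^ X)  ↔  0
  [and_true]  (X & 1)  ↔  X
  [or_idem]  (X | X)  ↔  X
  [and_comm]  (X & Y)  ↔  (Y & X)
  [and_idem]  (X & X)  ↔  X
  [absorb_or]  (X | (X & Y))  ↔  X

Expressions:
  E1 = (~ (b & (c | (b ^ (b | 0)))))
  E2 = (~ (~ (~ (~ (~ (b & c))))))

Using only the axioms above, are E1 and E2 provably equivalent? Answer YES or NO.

YES

(1) (b | 0)  =[or_false →]=  b    ⊢ (~ (b & (c | (b ^ b))))
(2) (b ^ b)  =[xor_self →]=  0    ⊢ (~ (b & (c | 0)))
(3) (c | 0)  =[or_false →]=  c    ⊢ (~ (b & c))
(4) (b & c)  =[and_comm →]=  (c & b)    ⊢ (~ (c & b))
(5) (~ (c & b))  =[not_not ←]=  (~ (~ (~ (c & b))))
(6) (c & b)  =[and_comm →]=  (b & c)    ⊢ (~ (~ (~ (b & c))))
(7) (~ (b & c))  =[not_not ←]=  (~ (~ (~ (b & c))))    ⊢ E2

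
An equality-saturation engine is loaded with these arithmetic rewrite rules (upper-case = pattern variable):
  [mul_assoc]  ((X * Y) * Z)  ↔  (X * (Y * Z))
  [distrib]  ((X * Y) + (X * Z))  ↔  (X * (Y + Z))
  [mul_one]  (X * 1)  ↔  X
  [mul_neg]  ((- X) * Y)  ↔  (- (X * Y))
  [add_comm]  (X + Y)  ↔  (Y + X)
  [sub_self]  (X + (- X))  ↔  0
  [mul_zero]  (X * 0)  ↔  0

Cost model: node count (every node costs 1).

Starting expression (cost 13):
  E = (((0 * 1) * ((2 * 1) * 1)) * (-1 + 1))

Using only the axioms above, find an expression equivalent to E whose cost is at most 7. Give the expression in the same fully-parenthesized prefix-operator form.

((0 * 2) * (-1 + 1))   [cost 7]

(1) (2 * 1)  =[mul_one →]=  2    ⊢ (((0 * 1) * (2 * 1)) * (-1 + 1))
(2) (2 * 1)  =[mul_one →]=  2    ⊢ (((0 * 1) * 2) * (-1 + 1))
(3) (0 * 1)  =[mul_one →]=  0    ⊢ cost 7, within 7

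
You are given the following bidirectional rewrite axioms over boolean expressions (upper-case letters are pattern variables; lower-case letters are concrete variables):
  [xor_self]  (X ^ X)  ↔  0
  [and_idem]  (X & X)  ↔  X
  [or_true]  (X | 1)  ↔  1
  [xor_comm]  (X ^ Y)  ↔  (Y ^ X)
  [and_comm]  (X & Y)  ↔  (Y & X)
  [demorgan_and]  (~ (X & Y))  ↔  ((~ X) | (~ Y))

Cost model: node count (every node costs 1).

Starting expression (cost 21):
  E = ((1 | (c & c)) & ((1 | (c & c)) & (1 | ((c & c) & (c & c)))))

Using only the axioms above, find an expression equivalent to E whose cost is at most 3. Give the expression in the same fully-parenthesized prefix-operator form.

(1) ((c & c) & (c & c))  =[and_idem →]=  (c & c)    ⊢ ((1 | (c & c)) & ((1 | (c & c)) & (1 | (c & c))))
(2) ((1 | (c & c)) & (1 | (c & c)))  =[and_idem →]=  (1 | (c & c))    ⊢ ((1 | (c & c)) & (1 | (c & c)))
(3) (c & c)  =[and_idem →]=  c    ⊢ ((1 | (c & c)) & (1 | c))
(4) (c & c)  =[and_idem →]=  c    ⊢ ((1 | c) & (1 | c))
(5) ((1 | c) & (1 | c))  =[and_idem →]=  (1 | c)    ⊢ cost 3, within 3

(1 | c)   [cost 3]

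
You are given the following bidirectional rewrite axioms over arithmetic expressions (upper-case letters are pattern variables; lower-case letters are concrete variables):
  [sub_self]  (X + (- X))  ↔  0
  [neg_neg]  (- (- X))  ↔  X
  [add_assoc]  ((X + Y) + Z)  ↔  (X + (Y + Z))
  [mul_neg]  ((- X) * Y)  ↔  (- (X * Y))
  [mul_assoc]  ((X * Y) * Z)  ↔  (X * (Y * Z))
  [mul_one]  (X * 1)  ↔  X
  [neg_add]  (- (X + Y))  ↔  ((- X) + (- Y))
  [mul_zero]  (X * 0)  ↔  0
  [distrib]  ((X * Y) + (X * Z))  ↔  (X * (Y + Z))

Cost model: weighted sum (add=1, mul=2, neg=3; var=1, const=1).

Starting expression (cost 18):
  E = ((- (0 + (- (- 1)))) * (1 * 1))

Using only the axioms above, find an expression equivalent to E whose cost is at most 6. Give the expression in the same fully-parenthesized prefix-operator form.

step 1: neg_neg (→) rewrites (- (- 1)) into 1, now ((- (0 + 1)) * (1 * 1))
step 2: mul_one (→) rewrites (1 * 1) into 1, now ((- (0 + 1)) * 1)
step 3: mul_one (→) rewrites ((- (0 + 1)) * 1) into (- (0 + 1)), reaching cost 6 (bound 6)

(- (0 + 1))   [cost 6]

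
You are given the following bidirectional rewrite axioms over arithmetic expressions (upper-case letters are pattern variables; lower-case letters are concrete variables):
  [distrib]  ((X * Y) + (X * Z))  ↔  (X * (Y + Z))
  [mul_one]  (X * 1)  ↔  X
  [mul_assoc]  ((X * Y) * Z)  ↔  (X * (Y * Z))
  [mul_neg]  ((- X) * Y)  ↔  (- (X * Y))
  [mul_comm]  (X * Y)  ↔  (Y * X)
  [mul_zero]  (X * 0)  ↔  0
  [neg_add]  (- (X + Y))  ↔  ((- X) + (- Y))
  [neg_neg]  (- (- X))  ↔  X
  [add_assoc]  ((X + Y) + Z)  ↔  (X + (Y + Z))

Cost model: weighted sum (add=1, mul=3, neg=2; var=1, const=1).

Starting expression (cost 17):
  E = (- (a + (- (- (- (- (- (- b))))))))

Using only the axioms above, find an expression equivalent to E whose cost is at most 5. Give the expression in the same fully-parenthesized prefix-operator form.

step 1: neg_neg (→) rewrites (- (- (- (- (- b))))) into (- (- (- b))), now (- (a + (- (- (- (- b))))))
step 2: neg_neg (→) rewrites (- (- (- (- b)))) into (- (- b)), now (- (a + (- (- b))))
step 3: neg_neg (→) rewrites (- (- b)) into b, reaching cost 5 (bound 5)

(- (a + b))   [cost 5]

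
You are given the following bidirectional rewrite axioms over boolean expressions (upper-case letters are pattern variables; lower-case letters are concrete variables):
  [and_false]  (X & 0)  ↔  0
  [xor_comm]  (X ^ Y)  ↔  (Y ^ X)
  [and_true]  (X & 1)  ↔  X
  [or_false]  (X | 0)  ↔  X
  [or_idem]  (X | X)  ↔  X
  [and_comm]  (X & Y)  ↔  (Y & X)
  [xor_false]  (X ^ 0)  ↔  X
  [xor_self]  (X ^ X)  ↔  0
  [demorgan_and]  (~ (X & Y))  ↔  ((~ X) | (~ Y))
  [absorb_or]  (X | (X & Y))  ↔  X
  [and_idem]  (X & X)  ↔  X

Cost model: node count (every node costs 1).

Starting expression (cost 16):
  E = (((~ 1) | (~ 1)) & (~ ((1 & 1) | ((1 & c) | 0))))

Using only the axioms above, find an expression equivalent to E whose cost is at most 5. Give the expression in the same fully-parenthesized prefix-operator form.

((~ 1) & (~ 1))   [cost 5]

step 1: or_false (→) rewrites ((1 & c) | 0) into (1 & c), now (((~ 1) | (~ 1)) & (~ ((1 & 1) | (1 & c))))
step 2: and_idem (→) rewrites (1 & 1) into 1, now (((~ 1) | (~ 1)) & (~ (1 | (1 & c))))
step 3: or_idem (→) rewrites ((~ 1) | (~ 1)) into (~ 1), now ((~ 1) & (~ (1 | (1 & c))))
step 4: absorb_or (→) rewrites (1 | (1 & c)) into 1, reaching cost 5 (bound 5)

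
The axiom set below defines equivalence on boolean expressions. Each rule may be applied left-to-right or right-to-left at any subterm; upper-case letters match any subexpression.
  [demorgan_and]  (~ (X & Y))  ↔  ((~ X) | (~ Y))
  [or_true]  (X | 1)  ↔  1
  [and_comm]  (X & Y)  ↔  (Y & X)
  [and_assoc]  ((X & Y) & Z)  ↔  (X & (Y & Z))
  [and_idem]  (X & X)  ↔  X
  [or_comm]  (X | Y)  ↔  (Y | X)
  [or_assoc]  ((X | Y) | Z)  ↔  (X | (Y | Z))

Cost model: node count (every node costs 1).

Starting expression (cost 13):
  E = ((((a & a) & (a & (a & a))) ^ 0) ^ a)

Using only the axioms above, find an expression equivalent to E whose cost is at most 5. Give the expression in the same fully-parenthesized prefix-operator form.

(1) (a & a)  =[and_idem →]=  a    ⊢ ((((a & a) & (a & a)) ^ 0) ^ a)
(2) ((a & a) & (a & a))  =[and_idem →]=  (a & a)    ⊢ (((a & a) ^ 0) ^ a)
(3) (a & a)  =[and_idem →]=  a    ⊢ cost 5, within 5

((a ^ 0) ^ a)   [cost 5]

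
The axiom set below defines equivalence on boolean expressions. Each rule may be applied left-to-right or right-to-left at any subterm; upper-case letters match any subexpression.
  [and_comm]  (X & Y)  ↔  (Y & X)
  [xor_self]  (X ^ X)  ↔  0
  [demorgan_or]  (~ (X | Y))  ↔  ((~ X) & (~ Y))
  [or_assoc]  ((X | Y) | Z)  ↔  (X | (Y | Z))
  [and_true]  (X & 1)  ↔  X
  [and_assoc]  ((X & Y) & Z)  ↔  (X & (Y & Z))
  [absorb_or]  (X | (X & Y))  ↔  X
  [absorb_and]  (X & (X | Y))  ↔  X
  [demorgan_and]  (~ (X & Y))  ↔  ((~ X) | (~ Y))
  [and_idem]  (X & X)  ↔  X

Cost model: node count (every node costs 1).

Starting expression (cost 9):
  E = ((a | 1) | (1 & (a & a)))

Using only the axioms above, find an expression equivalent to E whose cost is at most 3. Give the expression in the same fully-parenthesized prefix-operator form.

1. [and_idem →] (a & a)  →  a;  E = ((a | 1) | (1 & a))
2. [or_assoc →] ((a | 1) | (1 & a))  →  (a | (1 | (1 & a)))
3. [absorb_or →] (1 | (1 & a))  →  1;  cost 3 ≤ 3, done

(a | 1)   [cost 3]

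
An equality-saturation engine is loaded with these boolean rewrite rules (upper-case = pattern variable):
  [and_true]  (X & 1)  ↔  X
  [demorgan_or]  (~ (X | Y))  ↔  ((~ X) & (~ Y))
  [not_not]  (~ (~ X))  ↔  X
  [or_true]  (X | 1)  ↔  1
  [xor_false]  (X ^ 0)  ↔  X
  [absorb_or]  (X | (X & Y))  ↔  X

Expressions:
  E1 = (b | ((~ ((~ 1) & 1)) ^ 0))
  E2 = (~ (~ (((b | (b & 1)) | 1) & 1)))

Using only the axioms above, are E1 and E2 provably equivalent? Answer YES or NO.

step 1: and_true (→) rewrites ((~ 1) & 1) into (~ 1), now (b | ((~ (~ 1)) ^ 0))
step 2: xor_false (→) rewrites ((~ (~ 1)) ^ 0) into (~ (~ 1)), now (b | (~ (~ 1)))
step 3: not_not (→) rewrites (~ (~ 1)) into 1, now (b | 1)
step 4: and_true (←) rewrites (b | 1) into ((b | 1) & 1)
step 5: not_not (←) rewrites ((b | 1) & 1) into (~ (~ ((b | 1) & 1)))
step 6: absorb_or (←) rewrites b into (b | (b & 1)), which is E2

YES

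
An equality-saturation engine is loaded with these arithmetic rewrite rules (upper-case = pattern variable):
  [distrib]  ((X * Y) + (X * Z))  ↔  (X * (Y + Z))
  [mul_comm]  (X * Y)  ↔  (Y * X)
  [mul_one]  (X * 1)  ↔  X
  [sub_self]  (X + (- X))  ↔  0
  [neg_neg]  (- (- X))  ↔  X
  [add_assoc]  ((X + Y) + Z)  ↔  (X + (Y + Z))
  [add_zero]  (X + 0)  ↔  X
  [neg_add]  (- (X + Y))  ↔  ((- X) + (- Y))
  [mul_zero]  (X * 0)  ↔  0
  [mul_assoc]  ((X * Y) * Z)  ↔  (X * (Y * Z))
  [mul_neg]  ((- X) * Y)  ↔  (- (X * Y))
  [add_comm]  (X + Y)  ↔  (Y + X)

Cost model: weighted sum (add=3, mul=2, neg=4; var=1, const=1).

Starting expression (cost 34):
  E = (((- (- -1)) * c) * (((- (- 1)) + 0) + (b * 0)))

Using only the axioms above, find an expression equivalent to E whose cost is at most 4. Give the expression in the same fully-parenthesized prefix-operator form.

(-1 * c)   [cost 4]

1. [neg_neg →] (- (- 1))  →  1;  E = (((- (- -1)) * c) * ((1 + 0) + (b * 0)))
2. [neg_neg →] (- (- -1))  →  -1;  E = ((-1 * c) * ((1 + 0) + (b * 0)))
3. [add_zero →] (1 + 0)  →  1;  E = ((-1 * c) * (1 + (b * 0)))
4. [mul_zero →] (b * 0)  →  0;  E = ((-1 * c) * (1 + 0))
5. [add_zero →] (1 + 0)  →  1;  E = ((-1 * c) * 1)
6. [mul_one →] ((-1 * c) * 1)  →  (-1 * c);  cost 4 ≤ 4, done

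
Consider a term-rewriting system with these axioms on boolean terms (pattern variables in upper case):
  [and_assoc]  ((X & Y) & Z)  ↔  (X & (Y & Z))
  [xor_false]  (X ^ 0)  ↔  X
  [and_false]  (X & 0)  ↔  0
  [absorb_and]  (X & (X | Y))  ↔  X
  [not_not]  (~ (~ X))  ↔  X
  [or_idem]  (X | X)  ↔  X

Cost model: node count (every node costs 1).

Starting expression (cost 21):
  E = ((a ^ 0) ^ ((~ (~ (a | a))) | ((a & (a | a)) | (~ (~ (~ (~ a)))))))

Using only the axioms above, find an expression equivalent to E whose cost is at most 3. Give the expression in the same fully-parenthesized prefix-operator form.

(a ^ a)   [cost 3]

step 1: not_not (→) rewrites (~ (~ a)) into a, now ((a ^ 0) ^ ((~ (~ (a | a))) | ((a & (a | a)) | (~ (~ a)))))
step 2: absorb_and (→) rewrites (a & (a | a)) into a, now ((a ^ 0) ^ ((~ (~ (a | a))) | (a | (~ (~ a)))))
step 3: not_not (→) rewrites (~ (~ a)) into a, now ((a ^ 0) ^ ((~ (~ (a | a))) | (a | a)))
step 4: xor_false (→) rewrites (a ^ 0) into a, now (a ^ ((~ (~ (a | a))) | (a | a)))
step 5: not_not (→) rewrites (~ (~ (a | a))) into (a | a), now (a ^ ((a | a) | (a | a)))
step 6: or_idem (→) rewrites ((a | a) | (a | a)) into (a | a), now (a ^ (a | a))
step 7: or_idem (→) rewrites (a | a) into a, reaching cost 3 (bound 3)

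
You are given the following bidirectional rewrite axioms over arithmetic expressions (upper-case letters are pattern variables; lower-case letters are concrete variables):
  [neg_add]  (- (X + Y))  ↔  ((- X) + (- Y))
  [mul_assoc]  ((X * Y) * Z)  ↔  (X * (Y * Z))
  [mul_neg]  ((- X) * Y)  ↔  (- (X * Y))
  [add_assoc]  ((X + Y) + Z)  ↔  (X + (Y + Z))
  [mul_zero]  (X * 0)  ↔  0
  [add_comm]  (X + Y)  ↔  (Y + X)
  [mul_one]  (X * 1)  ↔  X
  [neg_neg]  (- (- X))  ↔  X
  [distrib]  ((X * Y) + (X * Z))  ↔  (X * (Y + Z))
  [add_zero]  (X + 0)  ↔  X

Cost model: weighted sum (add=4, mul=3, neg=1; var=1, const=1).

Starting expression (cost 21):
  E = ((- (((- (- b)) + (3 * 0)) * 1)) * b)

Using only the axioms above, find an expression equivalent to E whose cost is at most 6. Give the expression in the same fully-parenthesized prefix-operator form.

(- (b * b))   [cost 6]

step 1: neg_neg (→) rewrites (- (- b)) into b, now ((- ((b + (3 * 0)) * 1)) * b)
step 2: mul_zero (→) rewrites (3 * 0) into 0, now ((- ((b + 0) * 1)) * b)
step 3: mul_neg (→) rewrites ((- ((b + 0) * 1)) * b) into (- (((b + 0) * 1) * b))
step 4: add_zero (→) rewrites (b + 0) into b, now (- ((b * 1) * b))
step 5: mul_one (→) rewrites (b * 1) into b, reaching cost 6 (bound 6)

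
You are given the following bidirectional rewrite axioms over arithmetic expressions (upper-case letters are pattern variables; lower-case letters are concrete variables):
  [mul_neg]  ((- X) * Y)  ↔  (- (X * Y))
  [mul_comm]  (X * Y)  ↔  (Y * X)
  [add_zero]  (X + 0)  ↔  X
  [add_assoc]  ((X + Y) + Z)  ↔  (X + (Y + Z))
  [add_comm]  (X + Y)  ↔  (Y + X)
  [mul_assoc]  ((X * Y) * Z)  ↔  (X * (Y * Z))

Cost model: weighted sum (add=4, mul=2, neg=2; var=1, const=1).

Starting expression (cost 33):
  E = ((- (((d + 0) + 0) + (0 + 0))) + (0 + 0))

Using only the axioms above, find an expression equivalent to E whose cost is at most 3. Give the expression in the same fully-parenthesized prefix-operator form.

step 1: add_zero (→) rewrites (d + 0) into d, now ((- ((d + 0) + (0 + 0))) + (0 + 0))
step 2: add_zero (→) rewrites (0 + 0) into 0, now ((- ((d + 0) + (0 + 0))) + 0)
step 3: add_zero (→) rewrites (0 + 0) into 0, now ((- ((d + 0) + 0)) + 0)
step 4: add_zero (→) rewrites ((- ((d + 0) + 0)) + 0) into (- ((d + 0) + 0))
step 5: add_zero (→) rewrites (d + 0) into d, now (- (d + 0))
step 6: add_zero (→) rewrites (d + 0) into d, reaching cost 3 (bound 3)

(- d)   [cost 3]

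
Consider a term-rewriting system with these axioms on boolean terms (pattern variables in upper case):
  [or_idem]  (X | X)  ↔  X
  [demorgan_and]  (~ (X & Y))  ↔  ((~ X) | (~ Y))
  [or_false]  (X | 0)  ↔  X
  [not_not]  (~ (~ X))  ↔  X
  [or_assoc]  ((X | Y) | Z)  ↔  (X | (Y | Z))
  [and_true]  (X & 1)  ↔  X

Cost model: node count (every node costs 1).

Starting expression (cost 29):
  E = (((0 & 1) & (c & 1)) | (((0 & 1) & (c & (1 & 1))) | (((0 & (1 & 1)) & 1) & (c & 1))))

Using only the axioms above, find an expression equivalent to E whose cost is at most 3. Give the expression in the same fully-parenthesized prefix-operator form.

step 1: and_true (→) rewrites (1 & 1) into 1, now (((0 & 1) & (c & 1)) | (((0 & 1) & (c & (1 & 1))) | (((0 & 1) & 1) & (c & 1))))
step 2: and_true (→) rewrites (0 & 1) into 0, now (((0 & 1) & (c & 1)) | (((0 & 1) & (c & (1 & 1))) | ((0 & 1) & (c & 1))))
step 3: and_true (→) rewrites (1 & 1) into 1, now (((0 & 1) & (c & 1)) | (((0 & 1) & (c & 1)) | ((0 & 1) & (c & 1))))
step 4: or_idem (→) rewrites (((0 & 1) & (c & 1)) | ((0 & 1) & (c & 1))) into ((0 & 1) & (c & 1)), now (((0 & 1) & (c & 1)) | ((0 & 1) & (c & 1)))
step 5: or_idem (→) rewrites (((0 & 1) & (c & 1)) | ((0 & 1) & (c & 1))) into ((0 & 1) & (c & 1))
step 6: and_true (→) rewrites (c & 1) into c, now ((0 & 1) & c)
step 7: and_true (→) rewrites (0 & 1) into 0, reaching cost 3 (bound 3)

(0 & c)   [cost 3]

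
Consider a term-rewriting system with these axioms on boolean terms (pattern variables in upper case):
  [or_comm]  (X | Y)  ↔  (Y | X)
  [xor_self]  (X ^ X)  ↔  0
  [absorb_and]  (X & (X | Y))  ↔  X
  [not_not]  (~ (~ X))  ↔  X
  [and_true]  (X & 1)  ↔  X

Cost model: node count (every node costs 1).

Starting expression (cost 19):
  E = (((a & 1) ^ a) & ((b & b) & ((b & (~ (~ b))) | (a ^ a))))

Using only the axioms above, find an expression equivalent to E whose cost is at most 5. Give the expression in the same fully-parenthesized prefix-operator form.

(0 & (b & b))   [cost 5]

1. [not_not →] (~ (~ b))  →  b;  E = (((a & 1) ^ a) & ((b & b) & ((b & b) | (a ^ a))))
2. [and_true →] (a & 1)  →  a;  E = ((a ^ a) & ((b & b) & ((b & b) | (a ^ a))))
3. [xor_self →] (a ^ a)  →  0;  E = ((a ^ a) & ((b & b) & ((b & b) | 0)))
4. [absorb_and →] ((b & b) & ((b & b) | 0))  →  (b & b);  E = ((a ^ a) & (b & b))
5. [xor_self →] (a ^ a)  →  0;  cost 5 ≤ 5, done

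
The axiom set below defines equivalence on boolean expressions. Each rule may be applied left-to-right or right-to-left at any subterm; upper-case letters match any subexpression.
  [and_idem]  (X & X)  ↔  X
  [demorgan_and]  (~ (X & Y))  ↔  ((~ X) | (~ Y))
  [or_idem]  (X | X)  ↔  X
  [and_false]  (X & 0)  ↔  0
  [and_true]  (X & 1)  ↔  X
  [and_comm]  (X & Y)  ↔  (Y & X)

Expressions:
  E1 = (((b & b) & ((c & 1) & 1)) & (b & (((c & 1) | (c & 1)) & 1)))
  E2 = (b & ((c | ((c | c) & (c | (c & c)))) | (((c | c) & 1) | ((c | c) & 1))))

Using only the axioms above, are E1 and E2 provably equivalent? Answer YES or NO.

1. [or_idem →] ((c & 1) | (c & 1))  →  (c & 1);  E1 = (((b & b) & ((c & 1) & 1)) & (b & ((c & 1) & 1)))
2. [and_idem →] (b & b)  →  b;  E1 = ((b & ((c & 1) & 1)) & (b & ((c & 1) & 1)))
3. [and_idem →] ((b & ((c & 1) & 1)) & (b & ((c & 1) & 1)))  →  (b & ((c & 1) & 1))
4. [and_true →] (c & 1)  →  c;  E1 = (b & (c & 1))
5. [and_true →] (c & 1)  →  c;  E1 = (b & c)
6. [or_idem ←] c  →  (c | c);  E1 = (b & (c | c))
7. [or_idem ←] (c | c)  →  ((c | c) | (c | c));  E1 = (b & ((c | c) | (c | c)))
8. [or_idem ←] c  →  (c | c);  E1 = (b & ((c | (c | c)) | (c | c)))
9. [and_true ←] (c | c)  →  ((c | c) & 1);  E1 = (b & ((c | (c | c)) | ((c | c) & 1)))
10. [or_idem ←] ((c | c) & 1)  →  (((c | c) & 1) | ((c | c) & 1));  E1 = (b & ((c | (c | c)) | (((c | c) & 1) | ((c | c) & 1))))
11. [and_idem ←] (c | c)  →  ((c | c) & (c | c));  E1 = (b & ((c | ((c | c) & (c | c))) | (((c | c) & 1) | ((c | c) & 1))))
12. [and_idem ←] c  →  (c & c);  this is E2

YES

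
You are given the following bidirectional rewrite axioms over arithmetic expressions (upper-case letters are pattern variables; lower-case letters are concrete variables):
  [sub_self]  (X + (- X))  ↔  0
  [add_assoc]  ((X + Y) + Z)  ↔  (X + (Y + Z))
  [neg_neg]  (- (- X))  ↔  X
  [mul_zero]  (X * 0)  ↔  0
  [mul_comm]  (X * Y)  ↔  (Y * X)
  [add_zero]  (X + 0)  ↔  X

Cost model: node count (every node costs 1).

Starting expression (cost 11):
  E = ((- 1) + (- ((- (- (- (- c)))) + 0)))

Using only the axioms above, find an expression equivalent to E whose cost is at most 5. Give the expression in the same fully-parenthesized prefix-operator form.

step 1: neg_neg (→) rewrites (- (- c)) into c, now ((- 1) + (- ((- (- c)) + 0)))
step 2: add_zero (→) rewrites ((- (- c)) + 0) into (- (- c)), now ((- 1) + (- (- (- c))))
step 3: neg_neg (→) rewrites (- (- c)) into c, reaching cost 5 (bound 5)

((- 1) + (- c))   [cost 5]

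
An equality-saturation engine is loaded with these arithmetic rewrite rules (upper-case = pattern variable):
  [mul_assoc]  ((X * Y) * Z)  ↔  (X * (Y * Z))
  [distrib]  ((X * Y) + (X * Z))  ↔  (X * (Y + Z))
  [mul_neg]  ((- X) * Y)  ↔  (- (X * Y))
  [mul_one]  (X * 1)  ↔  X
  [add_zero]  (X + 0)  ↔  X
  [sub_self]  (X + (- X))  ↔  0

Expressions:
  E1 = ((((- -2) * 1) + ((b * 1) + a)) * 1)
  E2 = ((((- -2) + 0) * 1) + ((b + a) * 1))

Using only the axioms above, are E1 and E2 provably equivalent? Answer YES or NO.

1. [mul_one →] ((- -2) * 1)  →  (- -2);  E1 = (((- -2) + ((b * 1) + a)) * 1)
2. [mul_one →] (((- -2) + ((b * 1) + a)) * 1)  →  ((- -2) + ((b * 1) + a))
3. [mul_one →] (b * 1)  →  b;  E1 = ((- -2) + (b + a))
4. [mul_one ←] (b + a)  →  ((b + a) * 1);  E1 = ((- -2) + ((b + a) * 1))
5. [add_zero ←] (- -2)  →  ((- -2) + 0);  E1 = (((- -2) + 0) + ((b + a) * 1))
6. [mul_one ←] ((- -2) + 0)  →  (((- -2) + 0) * 1);  this is E2

YES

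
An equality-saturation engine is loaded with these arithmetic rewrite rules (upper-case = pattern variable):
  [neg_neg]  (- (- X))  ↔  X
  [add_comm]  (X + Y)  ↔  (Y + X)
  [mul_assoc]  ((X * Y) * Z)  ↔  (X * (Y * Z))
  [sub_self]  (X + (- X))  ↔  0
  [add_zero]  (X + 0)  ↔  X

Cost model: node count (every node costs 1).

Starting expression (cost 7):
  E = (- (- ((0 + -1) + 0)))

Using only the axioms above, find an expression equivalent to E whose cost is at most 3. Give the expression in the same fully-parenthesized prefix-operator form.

(- (- -1))   [cost 3]

1. [add_comm →] (0 + -1)  →  (-1 + 0);  E = (- (- ((-1 + 0) + 0)))
2. [add_zero →] (-1 + 0)  →  -1;  E = (- (- (-1 + 0)))
3. [add_zero →] (-1 + 0)  →  -1;  cost 3 ≤ 3, done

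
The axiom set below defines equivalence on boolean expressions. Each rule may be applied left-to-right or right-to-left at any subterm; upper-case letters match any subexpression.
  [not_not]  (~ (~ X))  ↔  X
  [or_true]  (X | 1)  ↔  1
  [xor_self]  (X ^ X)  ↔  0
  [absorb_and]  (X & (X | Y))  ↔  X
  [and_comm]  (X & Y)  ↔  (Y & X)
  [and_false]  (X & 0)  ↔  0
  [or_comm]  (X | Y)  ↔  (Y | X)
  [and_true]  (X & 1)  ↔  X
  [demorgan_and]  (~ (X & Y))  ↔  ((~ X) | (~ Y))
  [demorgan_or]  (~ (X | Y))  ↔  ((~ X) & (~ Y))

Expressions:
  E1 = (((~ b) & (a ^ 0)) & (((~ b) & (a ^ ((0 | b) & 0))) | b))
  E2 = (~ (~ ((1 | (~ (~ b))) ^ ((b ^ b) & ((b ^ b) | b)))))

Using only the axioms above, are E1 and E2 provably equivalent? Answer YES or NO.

Every axiom is a valid identity, so a rewrite proof would force E1 and E2 to agree under every assignment.
At a=0, b=0: E1 = 0 but E2 = 1; they differ, so no derivation exists.

NO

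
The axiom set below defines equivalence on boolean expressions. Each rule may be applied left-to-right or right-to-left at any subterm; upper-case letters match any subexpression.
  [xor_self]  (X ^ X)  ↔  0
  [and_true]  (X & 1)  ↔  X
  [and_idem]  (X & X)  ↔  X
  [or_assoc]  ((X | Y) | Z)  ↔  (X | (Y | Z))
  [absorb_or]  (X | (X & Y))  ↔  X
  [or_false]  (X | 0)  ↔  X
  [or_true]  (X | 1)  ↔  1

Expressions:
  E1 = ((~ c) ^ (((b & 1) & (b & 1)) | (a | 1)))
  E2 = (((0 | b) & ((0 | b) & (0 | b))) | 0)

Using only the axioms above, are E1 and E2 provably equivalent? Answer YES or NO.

NO

The axioms are sound identities: if E1 ↔* E2 then E1 and E2 evaluate identically under any assignment.
Under a=0, b=0, c=1: E1 evaluates to 1, E2 to 0. Distinct ⇒ no rewrite sequence connects them.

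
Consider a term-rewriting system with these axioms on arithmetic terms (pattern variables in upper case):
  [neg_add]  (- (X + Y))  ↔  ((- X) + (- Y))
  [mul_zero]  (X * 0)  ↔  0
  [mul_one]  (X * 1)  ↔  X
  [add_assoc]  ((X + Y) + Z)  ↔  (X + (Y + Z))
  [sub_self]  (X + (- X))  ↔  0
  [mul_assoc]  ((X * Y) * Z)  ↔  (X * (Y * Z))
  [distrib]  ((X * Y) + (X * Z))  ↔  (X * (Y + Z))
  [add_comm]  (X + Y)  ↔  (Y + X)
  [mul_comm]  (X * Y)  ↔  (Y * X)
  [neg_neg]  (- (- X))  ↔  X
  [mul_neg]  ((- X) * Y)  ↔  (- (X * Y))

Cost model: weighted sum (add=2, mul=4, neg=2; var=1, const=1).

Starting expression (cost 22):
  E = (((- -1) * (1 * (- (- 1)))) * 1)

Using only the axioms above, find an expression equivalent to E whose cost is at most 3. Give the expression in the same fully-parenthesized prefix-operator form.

(- -1)   [cost 3]

step 1: neg_neg (→) rewrites (- (- 1)) into 1, now (((- -1) * (1 * 1)) * 1)
step 2: mul_one (→) rewrites (1 * 1) into 1, now (((- -1) * 1) * 1)
step 3: mul_one (→) rewrites ((- -1) * 1) into (- -1), now ((- -1) * 1)
step 4: mul_one (→) rewrites ((- -1) * 1) into (- -1), reaching cost 3 (bound 3)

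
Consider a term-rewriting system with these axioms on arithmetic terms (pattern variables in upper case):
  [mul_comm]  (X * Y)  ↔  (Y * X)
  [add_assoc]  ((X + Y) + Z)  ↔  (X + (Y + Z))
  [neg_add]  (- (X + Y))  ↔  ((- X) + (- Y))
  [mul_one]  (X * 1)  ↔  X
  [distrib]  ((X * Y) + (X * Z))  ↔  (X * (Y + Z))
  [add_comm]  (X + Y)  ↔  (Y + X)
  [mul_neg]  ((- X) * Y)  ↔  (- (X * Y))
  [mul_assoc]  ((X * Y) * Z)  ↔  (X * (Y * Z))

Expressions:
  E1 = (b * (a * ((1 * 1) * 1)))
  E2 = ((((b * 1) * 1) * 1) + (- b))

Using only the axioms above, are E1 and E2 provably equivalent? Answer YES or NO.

NO

Every axiom is a valid identity, so a rewrite proof would force E1 and E2 to agree under every assignment.
At a=1, b=1: E1 = 1 but E2 = 0; they differ, so no derivation exists.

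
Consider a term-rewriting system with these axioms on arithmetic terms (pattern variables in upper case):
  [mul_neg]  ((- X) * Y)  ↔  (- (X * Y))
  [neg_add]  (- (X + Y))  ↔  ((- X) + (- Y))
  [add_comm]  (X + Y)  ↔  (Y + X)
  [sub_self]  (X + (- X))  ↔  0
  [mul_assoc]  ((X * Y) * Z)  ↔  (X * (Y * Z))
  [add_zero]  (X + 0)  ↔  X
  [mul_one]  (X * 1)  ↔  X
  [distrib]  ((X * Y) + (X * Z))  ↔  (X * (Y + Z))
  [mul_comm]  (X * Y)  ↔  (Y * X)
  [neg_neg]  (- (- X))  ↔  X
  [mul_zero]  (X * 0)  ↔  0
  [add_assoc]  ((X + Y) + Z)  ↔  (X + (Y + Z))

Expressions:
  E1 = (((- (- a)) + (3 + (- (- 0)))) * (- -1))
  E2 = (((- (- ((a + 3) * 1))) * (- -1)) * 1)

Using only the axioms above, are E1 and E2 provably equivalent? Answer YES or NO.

YES

(1) (- (- 0))  =[neg_neg →]=  0    ⊢ (((- (- a)) + (3 + 0)) * (- -1))
(2) (- (- a))  =[neg_neg →]=  a    ⊢ ((a + (3 + 0)) * (- -1))
(3) (3 + 0)  =[add_zero →]=  3    ⊢ ((a + 3) * (- -1))
(4) ((a + 3) * (- -1))  =[mul_one ←]=  (((a + 3) * (- -1)) * 1)
(5) (a + 3)  =[neg_neg ←]=  (- (- (a + 3)))    ⊢ (((- (- (a + 3))) * (- -1)) * 1)
(6) (a + 3)  =[mul_one ←]=  ((a + 3) * 1)    ⊢ E2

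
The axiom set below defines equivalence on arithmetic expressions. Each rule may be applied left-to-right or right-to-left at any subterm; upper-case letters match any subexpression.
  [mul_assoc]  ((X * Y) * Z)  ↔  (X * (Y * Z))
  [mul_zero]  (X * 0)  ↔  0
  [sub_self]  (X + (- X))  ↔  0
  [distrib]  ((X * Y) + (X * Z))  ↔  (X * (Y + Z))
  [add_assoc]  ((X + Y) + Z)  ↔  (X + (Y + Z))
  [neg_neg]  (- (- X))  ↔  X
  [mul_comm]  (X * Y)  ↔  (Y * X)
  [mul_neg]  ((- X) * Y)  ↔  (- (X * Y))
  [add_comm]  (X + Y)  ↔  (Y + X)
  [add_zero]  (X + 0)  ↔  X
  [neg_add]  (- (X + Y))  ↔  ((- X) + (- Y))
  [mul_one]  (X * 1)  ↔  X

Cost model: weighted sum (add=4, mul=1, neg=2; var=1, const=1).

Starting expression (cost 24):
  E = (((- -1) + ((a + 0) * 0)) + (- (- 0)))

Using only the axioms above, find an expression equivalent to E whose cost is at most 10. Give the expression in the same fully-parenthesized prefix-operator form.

((- -1) + (a * 0))   [cost 10]

1. [neg_neg →] (- (- 0))  →  0;  E = (((- -1) + ((a + 0) * 0)) + 0)
2. [add_zero →] (((- -1) + ((a + 0) * 0)) + 0)  →  ((- -1) + ((a + 0) * 0))
3. [add_zero →] (a + 0)  →  a;  cost 10 ≤ 10, done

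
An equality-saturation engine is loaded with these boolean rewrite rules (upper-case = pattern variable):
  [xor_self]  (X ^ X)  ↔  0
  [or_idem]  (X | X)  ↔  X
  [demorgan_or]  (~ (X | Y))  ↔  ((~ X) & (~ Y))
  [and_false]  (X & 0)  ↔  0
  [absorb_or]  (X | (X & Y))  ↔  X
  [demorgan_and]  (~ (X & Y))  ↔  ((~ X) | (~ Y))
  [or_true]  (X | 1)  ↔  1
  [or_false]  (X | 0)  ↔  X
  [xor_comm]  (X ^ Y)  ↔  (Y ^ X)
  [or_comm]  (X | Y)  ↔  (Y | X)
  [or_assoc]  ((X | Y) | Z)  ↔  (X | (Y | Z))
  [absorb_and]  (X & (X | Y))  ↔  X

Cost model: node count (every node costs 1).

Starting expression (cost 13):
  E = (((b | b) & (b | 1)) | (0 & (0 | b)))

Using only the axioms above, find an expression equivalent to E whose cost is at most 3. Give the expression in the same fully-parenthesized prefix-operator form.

(b | 0)   [cost 3]

(1) (0 & (0 | b))  =[absorb_and →]=  0    ⊢ (((b | b) & (b | 1)) | 0)
(2) (b | b)  =[or_idem →]=  b    ⊢ ((b & (b | 1)) | 0)
(3) (b & (b | 1))  =[absorb_and →]=  b    ⊢ cost 3, within 3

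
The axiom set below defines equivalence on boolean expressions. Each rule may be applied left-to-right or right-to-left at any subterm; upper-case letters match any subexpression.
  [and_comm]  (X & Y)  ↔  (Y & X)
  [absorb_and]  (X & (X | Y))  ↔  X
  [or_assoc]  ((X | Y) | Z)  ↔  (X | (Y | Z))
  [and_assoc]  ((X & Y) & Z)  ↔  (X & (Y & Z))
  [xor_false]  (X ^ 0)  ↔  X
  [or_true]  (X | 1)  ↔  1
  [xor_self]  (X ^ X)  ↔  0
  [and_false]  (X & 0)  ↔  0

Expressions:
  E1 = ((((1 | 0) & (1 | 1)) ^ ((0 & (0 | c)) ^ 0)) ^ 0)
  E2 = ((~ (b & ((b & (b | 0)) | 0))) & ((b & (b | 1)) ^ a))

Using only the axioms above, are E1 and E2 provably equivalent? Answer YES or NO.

The axioms are sound identities: if E1 ↔* E2 then E1 and E2 evaluate identically under any assignment.
Under a=0, b=0, c=0: E1 evaluates to 1, E2 to 0. Distinct ⇒ no rewrite sequence connects them.

NO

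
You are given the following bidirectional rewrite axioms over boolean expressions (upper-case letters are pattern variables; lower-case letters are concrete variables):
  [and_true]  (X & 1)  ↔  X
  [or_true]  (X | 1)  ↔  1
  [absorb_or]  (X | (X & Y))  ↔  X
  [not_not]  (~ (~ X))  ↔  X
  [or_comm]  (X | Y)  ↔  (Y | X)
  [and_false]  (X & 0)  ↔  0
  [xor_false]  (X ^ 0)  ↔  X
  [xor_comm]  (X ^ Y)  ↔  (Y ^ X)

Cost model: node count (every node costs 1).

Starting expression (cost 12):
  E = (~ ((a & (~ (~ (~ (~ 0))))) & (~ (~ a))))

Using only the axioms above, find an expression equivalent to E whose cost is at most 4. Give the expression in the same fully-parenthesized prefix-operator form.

step 1: not_not (→) rewrites (~ (~ 0)) into 0, now (~ ((a & (~ (~ 0))) & (~ (~ a))))
step 2: not_not (→) rewrites (~ (~ 0)) into 0, now (~ ((a & 0) & (~ (~ a))))
step 3: not_not (→) rewrites (~ (~ a)) into a, now (~ ((a & 0) & a))
step 4: and_false (→) rewrites (a & 0) into 0, reaching cost 4 (bound 4)

(~ (0 & a))   [cost 4]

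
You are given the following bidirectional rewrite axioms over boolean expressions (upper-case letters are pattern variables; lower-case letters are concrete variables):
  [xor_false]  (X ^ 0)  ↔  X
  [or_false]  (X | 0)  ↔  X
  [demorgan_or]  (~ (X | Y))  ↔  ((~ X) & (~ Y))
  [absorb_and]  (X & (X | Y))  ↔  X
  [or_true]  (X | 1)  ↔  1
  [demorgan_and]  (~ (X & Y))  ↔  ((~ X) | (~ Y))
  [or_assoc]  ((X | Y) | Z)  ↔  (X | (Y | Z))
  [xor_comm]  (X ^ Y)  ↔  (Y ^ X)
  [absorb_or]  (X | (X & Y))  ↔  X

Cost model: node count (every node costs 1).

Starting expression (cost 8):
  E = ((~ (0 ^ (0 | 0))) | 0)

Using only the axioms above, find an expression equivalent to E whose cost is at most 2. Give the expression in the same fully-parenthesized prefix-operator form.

(~ 0)   [cost 2]

step 1: or_false (→) rewrites (0 | 0) into 0, now ((~ (0 ^ 0)) | 0)
step 2: xor_false (→) rewrites (0 ^ 0) into 0, now ((~ 0) | 0)
step 3: or_false (→) rewrites ((~ 0) | 0) into (~ 0), reaching cost 2 (bound 2)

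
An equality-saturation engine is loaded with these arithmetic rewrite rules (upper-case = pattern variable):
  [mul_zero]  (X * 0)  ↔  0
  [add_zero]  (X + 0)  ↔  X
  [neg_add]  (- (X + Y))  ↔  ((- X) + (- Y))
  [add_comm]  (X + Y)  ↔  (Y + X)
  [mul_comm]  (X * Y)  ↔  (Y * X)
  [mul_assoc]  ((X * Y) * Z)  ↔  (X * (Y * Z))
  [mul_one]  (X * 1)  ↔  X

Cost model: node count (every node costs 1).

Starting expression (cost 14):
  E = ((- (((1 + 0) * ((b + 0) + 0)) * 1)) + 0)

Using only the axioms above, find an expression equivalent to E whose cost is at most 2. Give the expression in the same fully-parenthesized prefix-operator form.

(- b)   [cost 2]

(1) (b + 0)  =[add_zero →]=  b    ⊢ ((- (((1 + 0) * (b + 0)) * 1)) + 0)
(2) ((- (((1 + 0) * (b + 0)) * 1)) + 0)  =[add_zero →]=  (- (((1 + 0) * (b + 0)) * 1))
(3) (((1 + 0) * (b + 0)) * 1)  =[mul_assoc →]=  ((1 + 0) * ((b + 0) * 1))    ⊢ (- ((1 + 0) * ((b + 0) * 1)))
(4) ((b + 0) * 1)  =[mul_one →]=  (b + 0)    ⊢ (- ((1 + 0) * (b + 0)))
(5) (1 + 0)  =[add_zero →]=  1    ⊢ (- (1 * (b + 0)))
(6) (1 * (b + 0))  =[mul_comm →]=  ((b + 0) * 1)    ⊢ (- ((b + 0) * 1))
(7) (b + 0)  =[add_zero →]=  b    ⊢ (- (b * 1))
(8) (b * 1)  =[mul_one →]=  b    ⊢ cost 2, within 2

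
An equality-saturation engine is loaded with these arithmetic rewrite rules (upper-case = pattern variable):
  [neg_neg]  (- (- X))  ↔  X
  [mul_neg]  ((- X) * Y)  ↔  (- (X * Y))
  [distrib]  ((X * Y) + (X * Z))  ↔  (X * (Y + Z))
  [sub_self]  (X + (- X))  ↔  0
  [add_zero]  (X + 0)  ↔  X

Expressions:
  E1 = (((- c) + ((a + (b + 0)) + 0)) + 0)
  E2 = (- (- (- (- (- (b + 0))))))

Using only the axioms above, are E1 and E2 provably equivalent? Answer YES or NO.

NO

Every axiom is a valid identity, so a rewrite proof would force E1 and E2 to agree under every assignment.
At a=0, b=0, c=1: E1 = -1 but E2 = 0; they differ, so no derivation exists.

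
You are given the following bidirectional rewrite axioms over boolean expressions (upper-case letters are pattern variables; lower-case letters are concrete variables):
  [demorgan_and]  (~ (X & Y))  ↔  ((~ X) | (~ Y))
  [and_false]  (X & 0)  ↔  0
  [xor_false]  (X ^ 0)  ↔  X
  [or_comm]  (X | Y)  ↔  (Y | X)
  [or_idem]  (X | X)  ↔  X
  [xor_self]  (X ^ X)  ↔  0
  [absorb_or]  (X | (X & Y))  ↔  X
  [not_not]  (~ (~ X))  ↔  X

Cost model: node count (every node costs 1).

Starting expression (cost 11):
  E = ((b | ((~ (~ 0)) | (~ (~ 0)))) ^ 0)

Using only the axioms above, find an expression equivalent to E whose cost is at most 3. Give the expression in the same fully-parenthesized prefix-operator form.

1. [or_idem →] ((~ (~ 0)) | (~ (~ 0)))  →  (~ (~ 0));  E = ((b | (~ (~ 0))) ^ 0)
2. [xor_false →] ((b | (~ (~ 0))) ^ 0)  →  (b | (~ (~ 0)))
3. [not_not →] (~ (~ 0))  →  0;  cost 3 ≤ 3, done

(b | 0)   [cost 3]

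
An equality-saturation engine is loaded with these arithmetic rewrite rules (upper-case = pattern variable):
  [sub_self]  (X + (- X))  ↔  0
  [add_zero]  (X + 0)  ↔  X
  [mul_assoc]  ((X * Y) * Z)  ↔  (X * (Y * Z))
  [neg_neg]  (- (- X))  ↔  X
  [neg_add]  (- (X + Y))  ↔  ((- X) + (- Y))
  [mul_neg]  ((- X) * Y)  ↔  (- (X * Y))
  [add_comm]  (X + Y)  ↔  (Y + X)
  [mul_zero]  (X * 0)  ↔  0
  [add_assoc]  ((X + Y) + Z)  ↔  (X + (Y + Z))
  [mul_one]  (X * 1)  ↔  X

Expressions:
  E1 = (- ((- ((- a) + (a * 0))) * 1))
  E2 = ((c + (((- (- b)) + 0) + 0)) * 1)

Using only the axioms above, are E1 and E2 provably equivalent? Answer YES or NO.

NO

Every axiom is a valid identity, so a rewrite proof would force E1 and E2 to agree under every assignment.
At a=0, b=0, c=1: E1 = 0 but E2 = 1; they differ, so no derivation exists.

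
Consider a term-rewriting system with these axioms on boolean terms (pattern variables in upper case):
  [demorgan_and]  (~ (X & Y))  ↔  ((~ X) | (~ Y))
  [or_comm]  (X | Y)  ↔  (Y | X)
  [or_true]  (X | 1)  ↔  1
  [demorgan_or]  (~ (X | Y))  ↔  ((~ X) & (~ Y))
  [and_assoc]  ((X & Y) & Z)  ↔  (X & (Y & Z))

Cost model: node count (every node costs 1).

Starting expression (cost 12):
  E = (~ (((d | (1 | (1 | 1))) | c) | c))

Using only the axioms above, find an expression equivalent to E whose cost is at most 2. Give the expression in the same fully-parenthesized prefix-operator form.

1. [or_true →] (1 | 1)  →  1;  E = (~ (((d | (1 | 1)) | c) | c))
2. [or_comm →] (((d | (1 | 1)) | c) | c)  →  (c | ((d | (1 | 1)) | c));  E = (~ (c | ((d | (1 | 1)) | c)))
3. [or_true →] (1 | 1)  →  1;  E = (~ (c | ((d | 1) | c)))
4. [or_comm →] (c | ((d | 1) | c))  →  (((d | 1) | c) | c);  E = (~ (((d | 1) | c) | c))
5. [or_true →] (d | 1)  →  1;  E = (~ ((1 | c) | c))
6. [or_comm →] (1 | c)  →  (c | 1);  E = (~ ((c | 1) | c))
7. [or_comm →] ((c | 1) | c)  →  (c | (c | 1));  E = (~ (c | (c | 1)))
8. [or_true →] (c | 1)  →  1;  E = (~ (c | 1))
9. [or_true →] (c | 1)  →  1;  cost 2 ≤ 2, done

(~ 1)   [cost 2]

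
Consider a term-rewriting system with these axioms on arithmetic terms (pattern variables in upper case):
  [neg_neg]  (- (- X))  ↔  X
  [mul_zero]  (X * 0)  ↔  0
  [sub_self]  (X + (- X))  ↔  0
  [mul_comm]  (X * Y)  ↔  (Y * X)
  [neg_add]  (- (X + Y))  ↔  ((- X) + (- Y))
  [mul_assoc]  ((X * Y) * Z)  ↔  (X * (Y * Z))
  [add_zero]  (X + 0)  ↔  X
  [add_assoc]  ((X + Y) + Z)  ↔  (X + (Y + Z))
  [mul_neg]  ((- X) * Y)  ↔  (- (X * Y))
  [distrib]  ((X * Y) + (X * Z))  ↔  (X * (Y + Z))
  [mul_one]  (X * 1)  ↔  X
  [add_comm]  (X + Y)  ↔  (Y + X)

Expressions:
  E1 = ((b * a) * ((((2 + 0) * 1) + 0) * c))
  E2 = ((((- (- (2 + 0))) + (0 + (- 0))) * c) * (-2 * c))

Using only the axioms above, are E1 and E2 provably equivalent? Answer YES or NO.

NO

The axioms are sound identities: if E1 ↔* E2 then E1 and E2 evaluate identically under any assignment.
Under a=0, b=0, c=1: E1 evaluates to 0, E2 to -4. Distinct ⇒ no rewrite sequence connects them.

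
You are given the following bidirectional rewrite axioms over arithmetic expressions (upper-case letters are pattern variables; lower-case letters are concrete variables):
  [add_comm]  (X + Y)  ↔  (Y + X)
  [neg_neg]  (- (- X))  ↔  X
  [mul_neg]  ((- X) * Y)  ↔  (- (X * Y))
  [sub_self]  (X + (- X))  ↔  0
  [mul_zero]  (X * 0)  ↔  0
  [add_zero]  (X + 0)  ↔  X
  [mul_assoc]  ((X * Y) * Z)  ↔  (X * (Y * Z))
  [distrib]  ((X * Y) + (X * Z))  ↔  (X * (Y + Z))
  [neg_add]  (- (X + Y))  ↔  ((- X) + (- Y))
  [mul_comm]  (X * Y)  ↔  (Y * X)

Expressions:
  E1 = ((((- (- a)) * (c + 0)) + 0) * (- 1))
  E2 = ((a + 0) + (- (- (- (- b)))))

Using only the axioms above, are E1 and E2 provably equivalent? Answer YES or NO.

The axioms are sound identities: if E1 ↔* E2 then E1 and E2 evaluate identically under any assignment.
Under a=0, b=1, c=0: E1 evaluates to 0, E2 to 1. Distinct ⇒ no rewrite sequence connects them.

NO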